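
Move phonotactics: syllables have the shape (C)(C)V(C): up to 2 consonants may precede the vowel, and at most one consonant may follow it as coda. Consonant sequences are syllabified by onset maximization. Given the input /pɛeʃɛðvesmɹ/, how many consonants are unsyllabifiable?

The consonants /m/, /ɹ/ cannot be parsed into a legal (C)(C)V(C) syllable (at most one coda consonant is licensed; onsets may contain at most 2 consonants).

2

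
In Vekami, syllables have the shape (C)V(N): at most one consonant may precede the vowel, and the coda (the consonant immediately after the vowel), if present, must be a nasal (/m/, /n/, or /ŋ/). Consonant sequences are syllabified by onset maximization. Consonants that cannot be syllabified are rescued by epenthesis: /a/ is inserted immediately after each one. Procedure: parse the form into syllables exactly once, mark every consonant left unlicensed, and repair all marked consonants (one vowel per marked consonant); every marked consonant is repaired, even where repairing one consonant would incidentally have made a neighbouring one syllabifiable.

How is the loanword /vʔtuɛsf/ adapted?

The consonants /v/, /ʔ/, /s/, /f/ cannot be parsed into a legal (C)V(N) syllable (only a nasal (/m/, /n/, or /ŋ/) is licensed in coda position; onsets are limited to one consonant).
Inserting the epenthetic vowel yields /v/ → /va/, /ʔ/ → /ʔa/, /s/ → /sa/, /f/ → /fa/.

vaʔatuɛsafa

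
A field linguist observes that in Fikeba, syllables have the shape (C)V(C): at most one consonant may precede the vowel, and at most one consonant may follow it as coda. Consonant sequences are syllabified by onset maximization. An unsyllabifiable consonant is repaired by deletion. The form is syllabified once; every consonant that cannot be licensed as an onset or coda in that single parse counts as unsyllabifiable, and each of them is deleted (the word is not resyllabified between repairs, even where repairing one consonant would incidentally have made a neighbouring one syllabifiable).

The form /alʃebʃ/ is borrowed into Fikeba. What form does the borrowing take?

alʃeb

Under (C)V(C), the unsyllabifiable consonants are /ʃ/ (at most one coda consonant is licensed; onsets are limited to one consonant).
Each unlicensed consonant is deleted: /ʃ/.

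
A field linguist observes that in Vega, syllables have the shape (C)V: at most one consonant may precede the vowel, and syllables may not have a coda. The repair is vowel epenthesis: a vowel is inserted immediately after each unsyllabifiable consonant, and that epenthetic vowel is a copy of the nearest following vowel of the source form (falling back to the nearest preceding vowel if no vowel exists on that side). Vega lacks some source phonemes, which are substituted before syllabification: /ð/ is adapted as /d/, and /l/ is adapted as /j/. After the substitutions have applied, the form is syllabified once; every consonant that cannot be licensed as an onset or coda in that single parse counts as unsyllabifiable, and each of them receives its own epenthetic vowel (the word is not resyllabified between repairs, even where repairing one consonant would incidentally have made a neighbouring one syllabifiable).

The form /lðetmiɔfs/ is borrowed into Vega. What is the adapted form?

jedetimiɔfɔsɔ

Substitution: /l/ → /j/, /ð/ → /d/, giving /jdetmiɔfs/.
Syllabifying with onset maximization leaves /j/, /t/, /f/, /s/ stranded (no codas are permitted; onsets are limited to one consonant).
Inserting the epenthetic vowel yields /j/ → /je/, /t/ → /ti/, /f/ → /fɔ/, /s/ → /sɔ/.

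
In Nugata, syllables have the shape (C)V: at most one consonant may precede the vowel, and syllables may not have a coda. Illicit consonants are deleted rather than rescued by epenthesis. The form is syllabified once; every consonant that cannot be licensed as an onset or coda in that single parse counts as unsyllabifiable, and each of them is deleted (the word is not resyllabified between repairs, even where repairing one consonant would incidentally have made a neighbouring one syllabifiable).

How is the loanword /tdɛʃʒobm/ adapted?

Under (C)V, the unsyllabifiable consonants are /t/, /ʃ/, /b/, /m/ (no codas are permitted; onsets are limited to one consonant).
Deleting the stranded consonants removes /t/, /ʃ/, /b/, /m/.

dɛʒo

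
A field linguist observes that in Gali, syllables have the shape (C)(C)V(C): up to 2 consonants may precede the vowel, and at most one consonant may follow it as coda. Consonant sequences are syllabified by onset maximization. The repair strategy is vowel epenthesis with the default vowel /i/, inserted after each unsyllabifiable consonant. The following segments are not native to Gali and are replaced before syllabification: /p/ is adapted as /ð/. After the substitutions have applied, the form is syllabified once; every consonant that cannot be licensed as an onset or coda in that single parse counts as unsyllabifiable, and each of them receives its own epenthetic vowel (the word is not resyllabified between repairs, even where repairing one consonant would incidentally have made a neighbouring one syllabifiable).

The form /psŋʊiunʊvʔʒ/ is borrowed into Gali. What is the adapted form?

Substitution: /p/ → /ð/, giving /ðsŋʊiunʊvʔʒ/.
Under (C)(C)V(C), the unsyllabifiable consonants are /ð/, /ʔ/, /ʒ/ (at most one coda consonant is licensed; onsets may contain at most 2 consonants).
Each unlicensed consonant becomes the onset of a new syllable: /ð/ → /ði/, /ʔ/ → /ʔi/, /ʒ/ → /ʒi/.

ðisŋʊiunʊvʔiʒi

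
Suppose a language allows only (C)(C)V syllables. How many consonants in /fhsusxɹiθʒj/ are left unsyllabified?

Syllabifying with onset maximization leaves /f/, /s/, /θ/, /ʒ/, /j/ stranded (no codas are permitted; onsets may contain at most 2 consonants).

5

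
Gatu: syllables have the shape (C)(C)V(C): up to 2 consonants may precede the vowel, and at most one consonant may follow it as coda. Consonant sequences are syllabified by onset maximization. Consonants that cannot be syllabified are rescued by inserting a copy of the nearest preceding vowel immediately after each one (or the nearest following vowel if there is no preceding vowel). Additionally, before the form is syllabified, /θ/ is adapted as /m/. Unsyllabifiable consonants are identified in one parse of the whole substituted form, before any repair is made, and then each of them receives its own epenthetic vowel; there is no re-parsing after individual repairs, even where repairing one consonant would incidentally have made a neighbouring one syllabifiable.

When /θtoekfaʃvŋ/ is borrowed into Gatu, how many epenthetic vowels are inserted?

2

After substitution the input is /mtoekfaʃvŋ/.
The unsyllabifiable consonants are /v/, /ŋ/; each receives one epenthetic vowel.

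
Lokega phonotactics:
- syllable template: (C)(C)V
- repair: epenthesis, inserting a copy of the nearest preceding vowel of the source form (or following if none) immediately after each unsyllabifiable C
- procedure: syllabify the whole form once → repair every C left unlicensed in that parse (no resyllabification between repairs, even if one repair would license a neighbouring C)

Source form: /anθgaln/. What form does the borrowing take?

anaθgalana

Syllabifying with onset maximization leaves /n/, /l/, /n/ stranded (no codas are permitted; onsets may contain at most 2 consonants).
Inserting the epenthetic vowel yields /n/ → /na/, /l/ → /la/, /n/ → /na/.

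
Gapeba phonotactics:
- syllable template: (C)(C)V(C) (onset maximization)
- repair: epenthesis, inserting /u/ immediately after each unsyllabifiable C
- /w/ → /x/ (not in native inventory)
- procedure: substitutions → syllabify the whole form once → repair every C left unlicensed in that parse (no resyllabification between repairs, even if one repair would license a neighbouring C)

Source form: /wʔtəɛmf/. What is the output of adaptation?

Substitution: /w/ → /x/, giving /xʔtəɛmf/.
The consonants /x/, /f/ cannot be parsed into a legal (C)(C)V(C) syllable (at most one coda consonant is licensed; onsets may contain at most 2 consonants).
Epenthesis after each stranded consonant: /x/ → /xu/, /f/ → /fu/.

xuʔtəɛmfu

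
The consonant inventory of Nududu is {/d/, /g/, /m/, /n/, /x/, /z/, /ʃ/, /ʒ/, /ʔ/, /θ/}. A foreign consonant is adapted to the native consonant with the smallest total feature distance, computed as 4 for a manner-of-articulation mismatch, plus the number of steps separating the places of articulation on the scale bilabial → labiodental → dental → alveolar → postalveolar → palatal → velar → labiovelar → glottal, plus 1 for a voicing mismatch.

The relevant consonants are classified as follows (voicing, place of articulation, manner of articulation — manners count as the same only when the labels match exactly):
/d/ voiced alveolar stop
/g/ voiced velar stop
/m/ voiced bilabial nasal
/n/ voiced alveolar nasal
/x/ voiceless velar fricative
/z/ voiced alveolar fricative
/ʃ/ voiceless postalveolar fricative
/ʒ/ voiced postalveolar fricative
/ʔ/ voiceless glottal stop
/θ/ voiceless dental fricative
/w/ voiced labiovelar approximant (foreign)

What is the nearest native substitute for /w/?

/g/ is closest: manner differs (approximant→stop, +4), place distance 1 (labiovelar→velar), same voicing; total 5. Next closest is /x/ at distance 6.

g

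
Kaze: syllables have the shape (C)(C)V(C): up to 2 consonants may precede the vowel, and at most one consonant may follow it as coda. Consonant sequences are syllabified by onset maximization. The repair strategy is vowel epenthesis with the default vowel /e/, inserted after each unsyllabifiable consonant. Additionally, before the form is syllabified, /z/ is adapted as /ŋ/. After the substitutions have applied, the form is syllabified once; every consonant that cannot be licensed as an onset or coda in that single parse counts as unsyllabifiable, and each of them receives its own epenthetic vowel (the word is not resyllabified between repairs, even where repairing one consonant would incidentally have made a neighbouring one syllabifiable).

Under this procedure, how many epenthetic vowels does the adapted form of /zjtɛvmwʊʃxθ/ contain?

3

After substitution the input is /ŋjtɛvmwʊʃxθ/.
The unsyllabifiable consonants are /ŋ/, /x/, /θ/; each receives one epenthetic vowel.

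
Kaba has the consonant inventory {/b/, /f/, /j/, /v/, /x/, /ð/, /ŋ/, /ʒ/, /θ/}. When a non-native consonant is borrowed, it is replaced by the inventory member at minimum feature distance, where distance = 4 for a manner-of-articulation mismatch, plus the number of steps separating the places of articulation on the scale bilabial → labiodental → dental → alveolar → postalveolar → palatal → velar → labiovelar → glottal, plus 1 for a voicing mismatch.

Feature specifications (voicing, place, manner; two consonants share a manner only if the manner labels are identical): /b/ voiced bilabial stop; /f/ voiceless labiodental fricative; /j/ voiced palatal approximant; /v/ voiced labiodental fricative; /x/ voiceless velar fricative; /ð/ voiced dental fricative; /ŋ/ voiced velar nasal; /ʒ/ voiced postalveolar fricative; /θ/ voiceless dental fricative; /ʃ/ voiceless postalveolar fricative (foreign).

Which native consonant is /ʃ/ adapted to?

ʒ

/ʒ/ is closest: same manner (fricative), place distance 0 (postalveolar→postalveolar), voicing differs (+1); total 1. Next closest is /x/ at distance 2.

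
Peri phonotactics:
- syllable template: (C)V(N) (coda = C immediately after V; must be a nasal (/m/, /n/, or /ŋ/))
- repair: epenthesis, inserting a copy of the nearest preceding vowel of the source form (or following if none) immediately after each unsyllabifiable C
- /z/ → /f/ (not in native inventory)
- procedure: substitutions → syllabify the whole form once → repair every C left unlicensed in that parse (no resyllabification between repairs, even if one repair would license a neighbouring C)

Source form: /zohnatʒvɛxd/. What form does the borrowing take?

Substitution: /z/ → /f/, giving /fohnatʒvɛxd/.
The consonants /h/, /t/, /ʒ/, /x/, /d/ cannot be parsed into a legal (C)V(N) syllable (only a nasal (/m/, /n/, or /ŋ/) is licensed in coda position; onsets are limited to one consonant).
Each unlicensed consonant becomes the onset of a new syllable: /h/ → /ho/, /t/ → /ta/, /ʒ/ → /ʒa/, /x/ → /xɛ/, /d/ → /dɛ/.

fohonataʒavɛxɛdɛ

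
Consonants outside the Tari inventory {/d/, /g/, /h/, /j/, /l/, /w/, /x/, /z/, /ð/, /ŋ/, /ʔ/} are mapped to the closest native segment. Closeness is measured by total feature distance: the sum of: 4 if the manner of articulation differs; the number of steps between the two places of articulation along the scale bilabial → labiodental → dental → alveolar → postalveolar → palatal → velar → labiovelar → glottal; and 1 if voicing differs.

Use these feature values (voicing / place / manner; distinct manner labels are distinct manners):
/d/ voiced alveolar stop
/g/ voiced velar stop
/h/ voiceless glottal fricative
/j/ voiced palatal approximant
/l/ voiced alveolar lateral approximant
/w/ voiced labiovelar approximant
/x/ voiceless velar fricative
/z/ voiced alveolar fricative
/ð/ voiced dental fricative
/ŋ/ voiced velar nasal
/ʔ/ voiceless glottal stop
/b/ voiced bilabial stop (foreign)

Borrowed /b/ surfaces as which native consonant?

d

/d/ is closest: same manner (stop), place distance 3 (bilabial→alveolar), same voicing; total 3. Next closest is /g/ at distance 6.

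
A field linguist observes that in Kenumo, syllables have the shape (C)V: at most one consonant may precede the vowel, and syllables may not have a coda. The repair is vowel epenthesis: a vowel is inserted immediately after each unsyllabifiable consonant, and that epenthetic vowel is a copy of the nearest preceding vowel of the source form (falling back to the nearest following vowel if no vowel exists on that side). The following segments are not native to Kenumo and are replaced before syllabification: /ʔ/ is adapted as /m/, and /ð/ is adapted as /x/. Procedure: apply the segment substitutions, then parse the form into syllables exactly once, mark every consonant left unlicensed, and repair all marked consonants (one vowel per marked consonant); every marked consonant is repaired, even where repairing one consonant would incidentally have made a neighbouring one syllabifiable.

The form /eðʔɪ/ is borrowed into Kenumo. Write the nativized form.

exemɪ

Substitution: /ð/ → /x/, /ʔ/ → /m/, giving /exmɪ/.
Syllabifying with onset maximization leaves /x/ stranded (no codas are permitted; onsets are limited to one consonant).
Epenthesis after each stranded consonant: /x/ → /xe/.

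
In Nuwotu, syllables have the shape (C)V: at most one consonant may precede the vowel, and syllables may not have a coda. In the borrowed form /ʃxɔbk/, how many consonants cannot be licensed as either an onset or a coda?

The consonants /ʃ/, /b/, /k/ cannot be parsed into a legal (C)V syllable (no codas are permitted; onsets are limited to one consonant).

3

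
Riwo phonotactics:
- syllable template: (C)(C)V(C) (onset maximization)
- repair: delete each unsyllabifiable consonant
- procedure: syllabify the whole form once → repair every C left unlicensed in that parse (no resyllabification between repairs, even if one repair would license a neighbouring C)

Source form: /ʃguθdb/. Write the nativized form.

Syllabifying with onset maximization leaves /d/, /b/ stranded (at most one coda consonant is licensed; onsets may contain at most 2 consonants).
Deleting the stranded consonants removes /d/, /b/.

ʃguθ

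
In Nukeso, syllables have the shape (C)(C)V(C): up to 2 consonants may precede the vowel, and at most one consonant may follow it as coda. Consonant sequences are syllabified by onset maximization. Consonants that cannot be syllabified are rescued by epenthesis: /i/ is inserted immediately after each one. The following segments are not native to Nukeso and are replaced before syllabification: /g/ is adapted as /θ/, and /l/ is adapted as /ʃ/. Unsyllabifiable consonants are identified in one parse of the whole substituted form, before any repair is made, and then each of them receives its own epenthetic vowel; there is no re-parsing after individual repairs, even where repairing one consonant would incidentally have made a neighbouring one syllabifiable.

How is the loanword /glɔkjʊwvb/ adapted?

Substitution: /g/ → /θ/, /l/ → /ʃ/, giving /θʃɔkjʊwvb/.
The consonants /v/, /b/ cannot be parsed into a legal (C)(C)V(C) syllable (at most one coda consonant is licensed; onsets may contain at most 2 consonants).
Each unlicensed consonant becomes the onset of a new syllable: /v/ → /vi/, /b/ → /bi/.

θʃɔkjʊwvibi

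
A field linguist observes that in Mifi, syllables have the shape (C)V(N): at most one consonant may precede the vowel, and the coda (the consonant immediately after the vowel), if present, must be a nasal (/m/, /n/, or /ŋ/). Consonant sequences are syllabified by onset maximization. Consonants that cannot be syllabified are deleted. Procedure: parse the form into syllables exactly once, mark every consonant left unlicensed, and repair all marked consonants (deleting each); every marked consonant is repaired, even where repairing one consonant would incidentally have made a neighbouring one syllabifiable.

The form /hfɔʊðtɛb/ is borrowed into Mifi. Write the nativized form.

fɔʊtɛ

Syllabifying with onset maximization leaves /h/, /ð/, /b/ stranded (only a nasal (/m/, /n/, or /ŋ/) is licensed in coda position; onsets are limited to one consonant).
Deleting the stranded consonants removes /h/, /ð/, /b/.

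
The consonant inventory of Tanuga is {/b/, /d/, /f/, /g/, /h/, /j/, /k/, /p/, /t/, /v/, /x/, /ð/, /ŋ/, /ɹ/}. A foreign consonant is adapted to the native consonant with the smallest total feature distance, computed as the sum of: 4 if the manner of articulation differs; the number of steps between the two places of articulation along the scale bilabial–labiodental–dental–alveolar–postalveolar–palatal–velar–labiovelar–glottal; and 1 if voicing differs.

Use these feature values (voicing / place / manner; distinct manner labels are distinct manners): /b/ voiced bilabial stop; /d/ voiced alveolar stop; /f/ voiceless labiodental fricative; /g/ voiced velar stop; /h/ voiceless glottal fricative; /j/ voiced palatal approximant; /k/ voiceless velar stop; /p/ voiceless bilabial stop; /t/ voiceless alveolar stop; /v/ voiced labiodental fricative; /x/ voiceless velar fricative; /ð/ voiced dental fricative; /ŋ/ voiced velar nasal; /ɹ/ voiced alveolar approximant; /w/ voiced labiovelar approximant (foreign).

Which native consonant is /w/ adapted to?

j

/j/ is closest: same manner (approximant), place distance 2 (labiovelar→palatal), same voicing; total 2. Next closest is /ɹ/ at distance 4.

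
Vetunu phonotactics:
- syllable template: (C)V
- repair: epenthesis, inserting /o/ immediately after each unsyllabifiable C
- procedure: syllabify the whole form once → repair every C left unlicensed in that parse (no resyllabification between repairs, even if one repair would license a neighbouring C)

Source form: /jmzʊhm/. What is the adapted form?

Syllabifying with onset maximization leaves /j/, /m/, /h/, /m/ stranded (no codas are permitted; onsets are limited to one consonant).
Epenthesis after each stranded consonant: /j/ → /jo/, /m/ → /mo/, /h/ → /ho/, /m/ → /mo/.

jomozʊhomo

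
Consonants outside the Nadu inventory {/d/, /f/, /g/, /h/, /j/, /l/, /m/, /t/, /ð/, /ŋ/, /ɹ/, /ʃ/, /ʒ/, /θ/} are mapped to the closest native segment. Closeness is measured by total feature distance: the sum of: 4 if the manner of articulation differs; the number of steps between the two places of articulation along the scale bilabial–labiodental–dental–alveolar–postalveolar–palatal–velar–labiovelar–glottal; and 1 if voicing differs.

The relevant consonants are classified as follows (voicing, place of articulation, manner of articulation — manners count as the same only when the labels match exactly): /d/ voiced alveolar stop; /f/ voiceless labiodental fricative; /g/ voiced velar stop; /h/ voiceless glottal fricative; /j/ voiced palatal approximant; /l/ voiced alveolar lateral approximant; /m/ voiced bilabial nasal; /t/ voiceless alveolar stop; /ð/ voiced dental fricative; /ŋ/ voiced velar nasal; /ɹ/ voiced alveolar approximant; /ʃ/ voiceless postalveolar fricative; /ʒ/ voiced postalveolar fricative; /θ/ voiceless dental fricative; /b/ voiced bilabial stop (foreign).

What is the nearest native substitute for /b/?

/d/ is closest: same manner (stop), place distance 3 (bilabial→alveolar), same voicing; total 3. Next closest is /m/ at distance 4.

d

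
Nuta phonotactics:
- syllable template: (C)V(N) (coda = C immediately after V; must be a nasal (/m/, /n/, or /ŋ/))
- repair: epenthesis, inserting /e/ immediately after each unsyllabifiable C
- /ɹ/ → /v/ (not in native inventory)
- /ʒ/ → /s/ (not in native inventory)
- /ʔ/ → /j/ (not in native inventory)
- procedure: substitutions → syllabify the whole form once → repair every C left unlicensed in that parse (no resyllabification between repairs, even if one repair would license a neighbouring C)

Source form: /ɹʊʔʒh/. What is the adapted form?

vʊjesehe

Substitution: /ɹ/ → /v/, /ʔ/ → /j/, /ʒ/ → /s/, giving /vʊjsh/.
Under (C)V(N), the unsyllabifiable consonants are /j/, /s/, /h/ (only a nasal (/m/, /n/, or /ŋ/) is licensed in coda position; onsets are limited to one consonant).
Inserting the epenthetic vowel yields /j/ → /je/, /s/ → /se/, /h/ → /he/.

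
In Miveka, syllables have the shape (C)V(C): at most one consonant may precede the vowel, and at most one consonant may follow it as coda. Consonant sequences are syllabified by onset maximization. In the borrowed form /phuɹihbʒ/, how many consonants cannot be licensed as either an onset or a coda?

Syllabifying with onset maximization leaves /p/, /b/, /ʒ/ stranded (at most one coda consonant is licensed; onsets are limited to one consonant).

3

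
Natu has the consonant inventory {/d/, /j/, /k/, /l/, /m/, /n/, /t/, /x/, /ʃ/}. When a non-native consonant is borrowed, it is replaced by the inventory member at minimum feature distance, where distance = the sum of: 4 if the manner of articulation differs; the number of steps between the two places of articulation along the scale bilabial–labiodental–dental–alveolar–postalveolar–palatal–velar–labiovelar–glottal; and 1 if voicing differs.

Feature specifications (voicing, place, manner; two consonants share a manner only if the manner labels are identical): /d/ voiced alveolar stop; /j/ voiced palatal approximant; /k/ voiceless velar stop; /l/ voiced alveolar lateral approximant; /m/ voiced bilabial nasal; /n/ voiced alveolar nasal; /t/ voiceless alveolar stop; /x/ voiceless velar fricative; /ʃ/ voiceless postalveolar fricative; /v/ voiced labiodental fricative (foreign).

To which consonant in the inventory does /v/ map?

ʃ

/ʃ/ is closest: same manner (fricative), place distance 3 (labiodental→postalveolar), voicing differs (+1); total 4. Next closest is /m/ at distance 5.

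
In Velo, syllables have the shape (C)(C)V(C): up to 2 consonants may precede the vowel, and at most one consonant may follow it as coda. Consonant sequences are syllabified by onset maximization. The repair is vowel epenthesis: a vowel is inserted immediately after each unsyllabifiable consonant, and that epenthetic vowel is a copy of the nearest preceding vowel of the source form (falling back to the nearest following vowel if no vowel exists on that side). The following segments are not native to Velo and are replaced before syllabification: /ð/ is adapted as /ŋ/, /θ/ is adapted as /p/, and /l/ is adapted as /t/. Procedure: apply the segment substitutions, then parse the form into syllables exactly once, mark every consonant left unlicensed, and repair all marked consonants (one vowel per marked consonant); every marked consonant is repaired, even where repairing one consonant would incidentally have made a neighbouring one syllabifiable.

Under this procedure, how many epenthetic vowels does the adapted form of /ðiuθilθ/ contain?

1

After substitution the input is /ŋiupitp/.
The unsyllabifiable consonants are /p/; each receives one epenthetic vowel.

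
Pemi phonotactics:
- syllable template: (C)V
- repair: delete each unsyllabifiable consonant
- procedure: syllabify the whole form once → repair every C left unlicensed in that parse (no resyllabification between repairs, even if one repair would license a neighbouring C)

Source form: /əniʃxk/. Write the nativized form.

The consonants /ʃ/, /x/, /k/ cannot be parsed into a legal (C)V syllable (no codas are permitted; onsets are limited to one consonant).
Deleting the stranded consonants removes /ʃ/, /x/, /k/.

əni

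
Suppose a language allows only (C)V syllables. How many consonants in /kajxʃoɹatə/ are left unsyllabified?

The consonants /j/, /x/ cannot be parsed into a legal (C)V syllable (no codas are permitted; onsets are limited to one consonant).

2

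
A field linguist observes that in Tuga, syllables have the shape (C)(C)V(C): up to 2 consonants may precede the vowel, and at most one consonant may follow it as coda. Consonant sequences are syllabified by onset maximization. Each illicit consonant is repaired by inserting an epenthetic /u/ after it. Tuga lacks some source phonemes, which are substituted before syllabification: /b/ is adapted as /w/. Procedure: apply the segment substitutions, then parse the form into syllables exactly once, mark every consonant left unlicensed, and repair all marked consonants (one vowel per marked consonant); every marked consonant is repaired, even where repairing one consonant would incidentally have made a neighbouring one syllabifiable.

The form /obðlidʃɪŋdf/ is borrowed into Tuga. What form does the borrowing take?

Substitution: /b/ → /w/, giving /owðlidʃɪŋdf/.
The consonants /d/, /f/ cannot be parsed into a legal (C)(C)V(C) syllable (at most one coda consonant is licensed; onsets may contain at most 2 consonants).
Inserting the epenthetic vowel yields /d/ → /du/, /f/ → /fu/.

owðlidʃɪŋdufu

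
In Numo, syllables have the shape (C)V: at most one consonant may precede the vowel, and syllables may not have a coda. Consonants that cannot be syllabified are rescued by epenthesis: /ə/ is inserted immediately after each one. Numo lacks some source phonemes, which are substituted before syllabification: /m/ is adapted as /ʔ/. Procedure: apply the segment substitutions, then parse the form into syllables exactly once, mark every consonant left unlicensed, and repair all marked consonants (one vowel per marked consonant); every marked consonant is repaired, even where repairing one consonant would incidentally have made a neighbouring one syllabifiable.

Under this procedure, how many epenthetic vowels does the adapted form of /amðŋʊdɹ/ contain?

4

After substitution the input is /aʔðŋʊdɹ/.
The unsyllabifiable consonants are /ʔ/, /ð/, /d/, /ɹ/; each receives one epenthetic vowel.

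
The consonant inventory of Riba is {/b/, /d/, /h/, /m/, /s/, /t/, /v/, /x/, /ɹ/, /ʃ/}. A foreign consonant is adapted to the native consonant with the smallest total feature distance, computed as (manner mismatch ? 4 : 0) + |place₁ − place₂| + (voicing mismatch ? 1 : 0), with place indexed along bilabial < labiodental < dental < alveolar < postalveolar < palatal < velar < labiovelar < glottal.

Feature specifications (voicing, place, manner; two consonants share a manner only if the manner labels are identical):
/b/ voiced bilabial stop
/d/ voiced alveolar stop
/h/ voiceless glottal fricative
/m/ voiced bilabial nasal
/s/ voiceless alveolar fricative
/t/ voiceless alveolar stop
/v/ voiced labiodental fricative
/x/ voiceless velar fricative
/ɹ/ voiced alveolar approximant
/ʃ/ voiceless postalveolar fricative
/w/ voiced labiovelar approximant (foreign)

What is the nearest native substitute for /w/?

ɹ

/ɹ/ is closest: same manner (approximant), place distance 4 (labiovelar→alveolar), same voicing; total 4. Next closest is /h/ at distance 6.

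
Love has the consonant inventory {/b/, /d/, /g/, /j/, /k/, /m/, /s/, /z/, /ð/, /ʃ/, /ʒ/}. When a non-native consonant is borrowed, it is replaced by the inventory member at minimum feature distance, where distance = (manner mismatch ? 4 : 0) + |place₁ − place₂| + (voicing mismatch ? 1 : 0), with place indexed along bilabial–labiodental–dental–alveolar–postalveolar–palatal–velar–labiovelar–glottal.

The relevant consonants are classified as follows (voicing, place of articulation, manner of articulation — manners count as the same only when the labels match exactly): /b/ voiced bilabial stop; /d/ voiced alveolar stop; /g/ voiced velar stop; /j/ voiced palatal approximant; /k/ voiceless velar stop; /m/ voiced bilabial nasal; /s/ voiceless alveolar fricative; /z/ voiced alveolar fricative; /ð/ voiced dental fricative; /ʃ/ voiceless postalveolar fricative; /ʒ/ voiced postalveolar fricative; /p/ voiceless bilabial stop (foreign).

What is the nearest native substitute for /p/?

b

/b/ is closest: same manner (stop), place distance 0 (bilabial→bilabial), voicing differs (+1); total 1. Next closest is /d/ at distance 4.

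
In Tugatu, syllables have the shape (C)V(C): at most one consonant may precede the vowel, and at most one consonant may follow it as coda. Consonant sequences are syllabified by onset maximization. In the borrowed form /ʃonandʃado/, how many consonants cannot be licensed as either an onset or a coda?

Under (C)V(C), the unsyllabifiable consonants are /d/ (at most one coda consonant is licensed; onsets are limited to one consonant).

1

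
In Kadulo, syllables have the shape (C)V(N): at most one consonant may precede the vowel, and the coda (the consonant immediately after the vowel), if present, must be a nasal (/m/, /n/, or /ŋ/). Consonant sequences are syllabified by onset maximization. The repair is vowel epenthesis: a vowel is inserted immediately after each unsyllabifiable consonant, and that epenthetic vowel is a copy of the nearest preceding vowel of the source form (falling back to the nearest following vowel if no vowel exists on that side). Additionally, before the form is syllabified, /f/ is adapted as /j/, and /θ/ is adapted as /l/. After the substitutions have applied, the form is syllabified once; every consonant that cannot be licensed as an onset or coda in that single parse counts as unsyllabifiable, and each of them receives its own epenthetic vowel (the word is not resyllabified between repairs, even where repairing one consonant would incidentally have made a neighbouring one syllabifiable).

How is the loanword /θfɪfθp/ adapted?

Substitution: /θ/ → /l/, /f/ → /j/, giving /ljɪjlp/.
Syllabifying with onset maximization leaves /l/, /j/, /l/, /p/ stranded (only a nasal (/m/, /n/, or /ŋ/) is licensed in coda position; onsets are limited to one consonant).
Each unlicensed consonant becomes the onset of a new syllable: /l/ → /lɪ/, /j/ → /jɪ/, /l/ → /lɪ/, /p/ → /pɪ/.

lɪjɪjɪlɪpɪ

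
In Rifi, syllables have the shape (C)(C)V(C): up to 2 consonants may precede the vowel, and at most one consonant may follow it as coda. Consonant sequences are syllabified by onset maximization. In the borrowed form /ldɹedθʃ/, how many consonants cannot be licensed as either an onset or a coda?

The consonants /l/, /θ/, /ʃ/ cannot be parsed into a legal (C)(C)V(C) syllable (at most one coda consonant is licensed; onsets may contain at most 2 consonants).

3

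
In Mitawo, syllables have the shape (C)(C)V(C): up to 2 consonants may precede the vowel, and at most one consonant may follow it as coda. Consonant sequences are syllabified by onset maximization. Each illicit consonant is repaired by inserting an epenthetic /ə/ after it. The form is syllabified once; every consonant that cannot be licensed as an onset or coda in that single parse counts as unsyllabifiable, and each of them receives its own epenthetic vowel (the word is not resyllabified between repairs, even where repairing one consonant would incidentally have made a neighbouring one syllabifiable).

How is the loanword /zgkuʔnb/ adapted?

zəgkuʔnəbə

Under (C)(C)V(C), the unsyllabifiable consonants are /z/, /n/, /b/ (at most one coda consonant is licensed; onsets may contain at most 2 consonants).
Epenthesis after each stranded consonant: /z/ → /zə/, /n/ → /nə/, /b/ → /bə/.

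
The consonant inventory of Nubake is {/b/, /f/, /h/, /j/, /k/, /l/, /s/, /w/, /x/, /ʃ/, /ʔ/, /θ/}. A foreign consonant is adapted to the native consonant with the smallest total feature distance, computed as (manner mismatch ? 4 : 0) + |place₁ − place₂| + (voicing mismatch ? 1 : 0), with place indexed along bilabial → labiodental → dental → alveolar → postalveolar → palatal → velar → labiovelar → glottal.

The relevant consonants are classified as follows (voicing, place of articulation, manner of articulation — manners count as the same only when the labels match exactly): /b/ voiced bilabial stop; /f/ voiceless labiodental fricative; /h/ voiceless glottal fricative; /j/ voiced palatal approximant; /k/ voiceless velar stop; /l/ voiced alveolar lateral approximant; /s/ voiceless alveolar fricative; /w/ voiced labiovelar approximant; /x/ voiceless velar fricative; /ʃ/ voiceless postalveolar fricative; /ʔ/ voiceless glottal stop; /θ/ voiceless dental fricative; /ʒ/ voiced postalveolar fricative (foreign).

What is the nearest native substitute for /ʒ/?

/ʃ/ is closest: same manner (fricative), place distance 0 (postalveolar→postalveolar), voicing differs (+1); total 1. Next closest is /s/ at distance 2.

ʃ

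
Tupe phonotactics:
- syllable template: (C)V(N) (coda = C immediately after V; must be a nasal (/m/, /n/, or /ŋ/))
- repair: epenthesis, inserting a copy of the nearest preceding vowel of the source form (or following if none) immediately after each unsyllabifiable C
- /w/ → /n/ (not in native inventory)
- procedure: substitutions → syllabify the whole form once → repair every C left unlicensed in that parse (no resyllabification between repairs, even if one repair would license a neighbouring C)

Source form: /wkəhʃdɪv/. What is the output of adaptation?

nəkəhəʃədɪvɪ

Substitution: /w/ → /n/, giving /nkəhʃdɪv/.
Under (C)V(N), the unsyllabifiable consonants are /n/, /h/, /ʃ/, /v/ (only a nasal (/m/, /n/, or /ŋ/) is licensed in coda position; onsets are limited to one consonant).
Inserting the epenthetic vowel yields /n/ → /nə/, /h/ → /hə/, /ʃ/ → /ʃə/, /v/ → /vɪ/.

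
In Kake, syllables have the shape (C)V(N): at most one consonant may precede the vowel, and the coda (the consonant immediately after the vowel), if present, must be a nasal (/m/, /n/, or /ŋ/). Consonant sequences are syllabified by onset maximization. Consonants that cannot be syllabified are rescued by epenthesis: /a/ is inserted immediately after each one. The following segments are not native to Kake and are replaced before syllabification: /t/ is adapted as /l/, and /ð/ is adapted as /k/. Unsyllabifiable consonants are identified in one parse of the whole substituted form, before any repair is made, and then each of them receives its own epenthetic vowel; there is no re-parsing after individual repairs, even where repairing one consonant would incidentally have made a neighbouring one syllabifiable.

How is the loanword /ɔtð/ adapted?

Substitution: /t/ → /l/, /ð/ → /k/, giving /ɔlk/.
The consonants /l/, /k/ cannot be parsed into a legal (C)V(N) syllable (only a nasal (/m/, /n/, or /ŋ/) is licensed in coda position; onsets are limited to one consonant).
Inserting the epenthetic vowel yields /l/ → /la/, /k/ → /ka/.

ɔlaka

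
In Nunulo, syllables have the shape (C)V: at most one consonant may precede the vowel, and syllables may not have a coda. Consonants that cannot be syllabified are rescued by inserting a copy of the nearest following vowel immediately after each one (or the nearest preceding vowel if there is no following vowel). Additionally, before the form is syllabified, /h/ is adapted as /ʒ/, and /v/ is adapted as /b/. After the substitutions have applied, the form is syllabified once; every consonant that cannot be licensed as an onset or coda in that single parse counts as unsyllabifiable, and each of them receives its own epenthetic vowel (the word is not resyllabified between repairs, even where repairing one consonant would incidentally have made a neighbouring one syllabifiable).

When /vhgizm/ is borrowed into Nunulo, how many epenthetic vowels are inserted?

4

After substitution the input is /bʒgizm/.
The unsyllabifiable consonants are /b/, /ʒ/, /z/, /m/; each receives one epenthetic vowel.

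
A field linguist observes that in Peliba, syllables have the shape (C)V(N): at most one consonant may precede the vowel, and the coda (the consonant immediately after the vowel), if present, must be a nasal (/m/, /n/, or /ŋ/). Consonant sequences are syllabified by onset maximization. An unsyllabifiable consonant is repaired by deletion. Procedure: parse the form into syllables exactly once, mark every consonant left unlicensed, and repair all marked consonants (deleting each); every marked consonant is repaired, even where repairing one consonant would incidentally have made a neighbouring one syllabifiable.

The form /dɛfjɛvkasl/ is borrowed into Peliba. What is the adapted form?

dɛjɛka

Under (C)V(N), the unsyllabifiable consonants are /f/, /v/, /s/, /l/ (only a nasal (/m/, /n/, or /ŋ/) is licensed in coda position; onsets are limited to one consonant).
Deletion applies to /f/, /v/, /s/, /l/.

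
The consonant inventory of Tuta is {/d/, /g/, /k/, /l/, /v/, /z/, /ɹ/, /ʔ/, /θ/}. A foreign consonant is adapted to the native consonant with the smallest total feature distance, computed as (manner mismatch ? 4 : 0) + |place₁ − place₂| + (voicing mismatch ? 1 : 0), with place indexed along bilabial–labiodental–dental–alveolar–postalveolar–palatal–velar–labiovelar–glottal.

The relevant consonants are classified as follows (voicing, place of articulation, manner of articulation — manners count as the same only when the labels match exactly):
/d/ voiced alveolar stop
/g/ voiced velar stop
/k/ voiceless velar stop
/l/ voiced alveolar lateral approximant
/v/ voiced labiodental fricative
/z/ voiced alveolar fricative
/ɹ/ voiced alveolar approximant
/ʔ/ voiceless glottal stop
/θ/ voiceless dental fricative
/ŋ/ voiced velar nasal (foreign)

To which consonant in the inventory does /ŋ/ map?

/g/ is closest: manner differs (nasal→stop, +4), place distance 0 (velar→velar), same voicing; total 4. Next closest is /k/ at distance 5.

g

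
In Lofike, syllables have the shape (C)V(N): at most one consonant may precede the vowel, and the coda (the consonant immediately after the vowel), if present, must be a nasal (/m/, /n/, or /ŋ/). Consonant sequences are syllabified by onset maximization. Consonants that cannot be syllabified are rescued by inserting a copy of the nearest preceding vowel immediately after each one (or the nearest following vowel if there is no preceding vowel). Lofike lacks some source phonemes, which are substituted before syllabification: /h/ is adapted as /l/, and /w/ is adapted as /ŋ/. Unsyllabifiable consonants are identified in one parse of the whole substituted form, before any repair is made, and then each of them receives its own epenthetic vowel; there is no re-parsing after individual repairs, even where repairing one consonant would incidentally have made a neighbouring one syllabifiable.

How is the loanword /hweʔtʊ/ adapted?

leŋeʔetʊ

Substitution: /h/ → /l/, /w/ → /ŋ/, giving /lŋeʔtʊ/.
Under (C)V(N), the unsyllabifiable consonants are /l/, /ʔ/ (only a nasal (/m/, /n/, or /ŋ/) is licensed in coda position; onsets are limited to one consonant).
Inserting the epenthetic vowel yields /l/ → /le/, /ʔ/ → /ʔe/.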